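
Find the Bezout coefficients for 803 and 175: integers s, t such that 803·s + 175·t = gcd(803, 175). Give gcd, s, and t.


Euclidean algorithm on (803, 175) — divide until remainder is 0:
  803 = 4 · 175 + 103
  175 = 1 · 103 + 72
  103 = 1 · 72 + 31
  72 = 2 · 31 + 10
  31 = 3 · 10 + 1
  10 = 10 · 1 + 0
gcd(803, 175) = 1.
Track Bezout coefficients alongside the remainders: start with r₀ = 803 = a·1 + b·0 (s = 1, t = 0) and r₁ = 175 = a·0 + b·1 (s = 0, t = 1); each new remainder r_{k+1} = r_{k-1} − q_k·r_k inherits s_{k+1} = s_{k-1} − q_k·s_k, t_{k+1} = t_{k-1} − q_k·t_k, so r_k = a·s_k + b·t_k at every step:
  q = 4: r = 103, s = 1 − 4·0 = 1, t = 0 − 4·1 = -4  (check: 803·1 + 175·(-4) = 103)
  q = 1: r = 72, s = 0 − 1·1 = -1, t = 1 − 1·(-4) = 5  (check: 803·(-1) + 175·5 = 72)
  q = 1: r = 31, s = 1 − 1·(-1) = 2, t = -4 − 1·5 = -9  (check: 803·2 + 175·(-9) = 31)
  q = 2: r = 10, s = -1 − 2·2 = -5, t = 5 − 2·(-9) = 23  (check: 803·(-5) + 175·23 = 10)
  q = 3: r = 1, s = 2 − 3·(-5) = 17, t = -9 − 3·23 = -78  (check: 803·17 + 175·(-78) = 1)
The row with r = 1 (the gcd) gives the Bezout coefficients s = 17, t = -78.
Result: 803 · (17) + 175 · (-78) = 1.

gcd(803, 175) = 1; s = 17, t = -78 (check: 803·17 + 175·(-78) = 1).


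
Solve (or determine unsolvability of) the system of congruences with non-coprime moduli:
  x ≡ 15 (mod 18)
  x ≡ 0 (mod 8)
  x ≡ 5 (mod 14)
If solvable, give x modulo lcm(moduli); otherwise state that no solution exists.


Moduli 18, 8, 14 are not pairwise coprime, so CRT works modulo lcm(m_i) when all pairwise compatibility conditions hold.
Pairwise compatibility: gcd(m_i, m_j) must divide a_i - a_j for every pair.
Merge one congruence at a time:
  Start: x ≡ 15 (mod 18).
  Combine with x ≡ 0 (mod 8): gcd(18, 8) = 2, and 0 - 15 = -15 is NOT divisible by 2.
    ⇒ system is inconsistent (no integer solution).

No solution (the system is inconsistent).


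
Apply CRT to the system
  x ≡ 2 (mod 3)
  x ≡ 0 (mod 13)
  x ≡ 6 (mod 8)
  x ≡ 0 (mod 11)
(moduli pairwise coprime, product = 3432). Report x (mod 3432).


Product of moduli M = 3 · 13 · 8 · 11 = 3432.
Merge one congruence at a time:
  Start: x ≡ 2 (mod 3).
  Combine with x ≡ 0 (mod 13); new modulus lcm = 39.
    Write x = 2 + 3·t and substitute into x ≡ 0 (mod 13): 3·t ≡ 0 − 2 = -2 (mod 13).
    Reduce coefficients mod 13: 3·t ≡ 11 (mod 13).
    The inverse of 3 mod 13 is 9 (since 3·9 = 27 = 2·13 + 1), so t ≡ 9·11 = 99 ≡ 8 (mod 13).
    Then x = 2 + 3·8 = 26, valid modulo lcm(3, 13) = 39: x ≡ 26 (mod 39).
  Combine with x ≡ 6 (mod 8); new modulus lcm = 312.
    Write x = 26 + 39·t and substitute into x ≡ 6 (mod 8): 39·t ≡ 6 − 26 = -20 (mod 8).
    Reduce coefficients mod 8: 7·t ≡ 4 (mod 8).
    The inverse of 7 mod 8 is 7 (since 7·7 = 49 = 6·8 + 1), so t ≡ 7·4 = 28 ≡ 4 (mod 8).
    Then x = 26 + 39·4 = 182, valid modulo lcm(39, 8) = 312: x ≡ 182 (mod 312).
  Combine with x ≡ 0 (mod 11); new modulus lcm = 3432.
    Write x = 182 + 312·t and substitute into x ≡ 0 (mod 11): 312·t ≡ 0 − 182 = -182 (mod 11).
    Reduce coefficients mod 11: 4·t ≡ 5 (mod 11).
    The inverse of 4 mod 11 is 3 (since 4·3 = 12 = 1·11 + 1), so t ≡ 3·5 = 15 ≡ 4 (mod 11).
    Then x = 182 + 312·4 = 1430, valid modulo lcm(312, 11) = 3432: x ≡ 1430 (mod 3432).
Verify against each original: 1430 mod 3 = 2, 1430 mod 13 = 0, 1430 mod 8 = 6, 1430 mod 11 = 0.

x ≡ 1430 (mod 3432).


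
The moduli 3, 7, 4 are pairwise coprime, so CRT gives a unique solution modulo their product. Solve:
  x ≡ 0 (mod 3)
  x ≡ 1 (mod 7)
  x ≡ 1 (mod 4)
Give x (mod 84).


Moduli 3, 7, 4 are pairwise coprime; by CRT there is a unique solution modulo M = 3 · 7 · 4 = 84.
Solve pairwise, accumulating the modulus:
  Start with x ≡ 0 (mod 3).
  Combine with x ≡ 1 (mod 7): since gcd(3, 7) = 1, we get a unique residue mod 21.
    Write x = 0 + 3·t and substitute into x ≡ 1 (mod 7): 3·t ≡ 1 − 0 = 1 (mod 7).
    The inverse of 3 mod 7 is 5 (since 3·5 = 15 = 2·7 + 1), so t ≡ 5·1 = 5 ≡ 5 (mod 7).
    Then x = 0 + 3·5 = 15, valid modulo lcm(3, 7) = 21: x ≡ 15 (mod 21).
  Combine with x ≡ 1 (mod 4): since gcd(21, 4) = 1, we get a unique residue mod 84.
    Write x = 15 + 21·t and substitute into x ≡ 1 (mod 4): 21·t ≡ 1 − 15 = -14 (mod 4).
    Reduce coefficients mod 4: 1·t ≡ 2 (mod 4).
    So t ≡ 2 (mod 4).
    Then x = 15 + 21·2 = 57, valid modulo lcm(21, 4) = 84: x ≡ 57 (mod 84).
Verify: 57 mod 3 = 0 ✓, 57 mod 7 = 1 ✓, 57 mod 4 = 1 ✓.

x ≡ 57 (mod 84).


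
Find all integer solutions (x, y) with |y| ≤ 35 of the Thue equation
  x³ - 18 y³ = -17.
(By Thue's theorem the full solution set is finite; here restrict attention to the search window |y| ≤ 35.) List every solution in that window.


The equation is x³ - 18y³ = -17. For fixed y, x³ = 18·y³ − 17, so a solution requires the RHS to be a perfect cube.
Strategy: iterate y from -35 to 35, compute RHS = 18·y³ − 17, and check whether it is a (positive or negative) perfect cube.
Check small values of y:
  y = 0: RHS = -17 is not a perfect cube.
  y = 1: RHS = 1 = (1)³ ⇒ x = 1 works.
  y = -1: RHS = -35 is not a perfect cube.
  y = 2: RHS = 127 is not a perfect cube.
  y = -2: RHS = -161 is not a perfect cube.
  y = 3: RHS = 469 is not a perfect cube.
  y = -3: RHS = -503 is not a perfect cube.
Continuing the search up to |y| = 35 finds no further solutions beyond those listed.
Collected solutions: (1, 1).

Solutions (with |y| ≤ 35): (1, 1).


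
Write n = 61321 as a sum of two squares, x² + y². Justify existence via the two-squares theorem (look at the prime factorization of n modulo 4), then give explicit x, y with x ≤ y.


Step 1: Factor n = 61321 = 13 · 53 · 89.
Step 2: Check the mod-4 condition on each prime factor: 13 ≡ 1 (mod 4), exponent 1; 53 ≡ 1 (mod 4), exponent 1; 89 ≡ 1 (mod 4), exponent 1.
All primes ≡ 3 (mod 4) appear to even exponent (or don't appear), so by the two-squares theorem n IS expressible as a sum of two squares.
Step 3: Build a representation. Here n = 13 · 53 · 89 is a product of primes ≡ 1 (mod 4). Each prime p ≡ 1 (mod 4) is itself a sum of two squares; find a² by testing p − a² for a perfect square:
  13: 13 − 1² = 12, 13 − 2² = 9 = 3² ⇒ 13 = 2² + 3².
  53: 53 − 1² = 52, 53 − 2² = 49 = 7² ⇒ 53 = 2² + 7².
  89: 89 − 1² = 88, 89 − 2² = 85, 89 − 3² = 80, 89 − 4² = 73, 89 − 5² = 64 = 8² ⇒ 89 = 5² + 8².
  Combine using the Brahmagupta–Fibonacci identity (a² + b²)(c² + d²) = (ac − bd)² + (ad + bc)² = (ac + bd)² + (ad − bc)²:
  13 · 53 = 689: from (2² + 3²)(2² + 7²), take (2·2 − 3·7, 2·7 + 3·2) = (4 − 21, 14 + 6) = (-17, 20); dropping signs (only squares matter) gives (17, 20); check 17² + 20² = 289 + 400 = 689 ✓.
  689 · 89 = 61321: from (17² + 20²)(5² + 8²), take (17·5 − 20·8, 17·8 + 20·5) = (85 − 160, 136 + 100) = (-75, 236); dropping signs (only squares matter) gives (75, 236); check 75² + 236² = 5625 + 55696 = 61321 ✓.
Step 4: Order so x ≤ y and verify: 75² + 236² = 5625 + 55696 = 61321 = n. ✓

n = 61321 = 75² + 236² (one valid representation with x ≤ y).


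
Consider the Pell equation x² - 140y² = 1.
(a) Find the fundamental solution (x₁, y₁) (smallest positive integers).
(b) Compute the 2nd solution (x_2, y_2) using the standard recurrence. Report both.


Step 1: Find the fundamental solution (x₁, y₁) of x² - 140y² = 1.
  Expand √140 as a continued fraction. a₀ = ⌊√140⌋ = 11; iterate m_{k+1} = d_k·a_k − m_k, d_{k+1} = (140 − m_{k+1}²)/d_k, a_{k+1} = ⌊(a₀ + m_{k+1})/d_{k+1}⌋ (starting m₀ = 0, d₀ = 1), with convergents p_k = a_k·p_{k-1} + p_{k-2}, q_k = a_k·q_{k-1} + q_{k-2} (p₋₁ = 1, q₋₁ = 0):
  k = 0: a₀ = 11; p₀/q₀ = 11/1; p₀² − 140·q₀² = 121 − 140 = -19.
  k = 1: m = 11, d = 19, a = ⌊(11 + 11)/19⌋ = 1; p/q = (1·11 + 1)/(1·1 + 0) = 12/1; p² − 140·q² = 144 − 140 = 4.
  k = 2: m = 8, d = 4, a = ⌊(11 + 8)/4⌋ = 4; p/q = (4·12 + 11)/(4·1 + 1) = 59/5; p² − 140·q² = 3481 − 3500 = -19.
  k = 3: m = 8, d = 19, a = ⌊(11 + 8)/19⌋ = 1; p/q = (1·59 + 12)/(1·5 + 1) = 71/6; p² − 140·q² = 5041 − 5040 = 1.
  The first convergent with p² − 140·q² = 1 gives the fundamental solution (x₁, y₁) = (71, 6).
Step 2: Apply the recurrence (x_{n+1}, y_{n+1}) = (x₁x_n + 140y₁y_n, x₁y_n + y₁x_n) repeatedly.
  From (x_1, y_1) = (71, 6): x_2 = 71·71 + 140·6·6 = 10081; y_2 = 71·6 + 6·71 = 852.
Step 3: Verify x_2² - 140·y_2² = 101626561 - 101626560 = 1 (should be 1). ✓

(x_1, y_1) = (71, 6); (x_2, y_2) = (10081, 852).


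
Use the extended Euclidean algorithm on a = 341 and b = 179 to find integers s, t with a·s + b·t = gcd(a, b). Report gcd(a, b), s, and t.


Euclidean algorithm on (341, 179) — divide until remainder is 0:
  341 = 1 · 179 + 162
  179 = 1 · 162 + 17
  162 = 9 · 17 + 9
  17 = 1 · 9 + 8
  9 = 1 · 8 + 1
  8 = 8 · 1 + 0
gcd(341, 179) = 1.
Track Bezout coefficients alongside the remainders: start with r₀ = 341 = a·1 + b·0 (s = 1, t = 0) and r₁ = 179 = a·0 + b·1 (s = 0, t = 1); each new remainder r_{k+1} = r_{k-1} − q_k·r_k inherits s_{k+1} = s_{k-1} − q_k·s_k, t_{k+1} = t_{k-1} − q_k·t_k, so r_k = a·s_k + b·t_k at every step:
  q = 1: r = 162, s = 1 − 1·0 = 1, t = 0 − 1·1 = -1  (check: 341·1 + 179·(-1) = 162)
  q = 1: r = 17, s = 0 − 1·1 = -1, t = 1 − 1·(-1) = 2  (check: 341·(-1) + 179·2 = 17)
  q = 9: r = 9, s = 1 − 9·(-1) = 10, t = -1 − 9·2 = -19  (check: 341·10 + 179·(-19) = 9)
  q = 1: r = 8, s = -1 − 1·10 = -11, t = 2 − 1·(-19) = 21  (check: 341·(-11) + 179·21 = 8)
  q = 1: r = 1, s = 10 − 1·(-11) = 21, t = -19 − 1·21 = -40  (check: 341·21 + 179·(-40) = 1)
The row with r = 1 (the gcd) gives the Bezout coefficients s = 21, t = -40.
Result: 341 · (21) + 179 · (-40) = 1.

gcd(341, 179) = 1; s = 21, t = -40 (check: 341·21 + 179·(-40) = 1).


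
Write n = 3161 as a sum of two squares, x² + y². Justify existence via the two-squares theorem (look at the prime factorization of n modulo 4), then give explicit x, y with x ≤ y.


Step 1: Factor n = 3161 = 29 · 109.
Step 2: Check the mod-4 condition on each prime factor: 29 ≡ 1 (mod 4), exponent 1; 109 ≡ 1 (mod 4), exponent 1.
All primes ≡ 3 (mod 4) appear to even exponent (or don't appear), so by the two-squares theorem n IS expressible as a sum of two squares.
Step 3: Build a representation. Here n = 29 · 109 is a product of primes ≡ 1 (mod 4). Each prime p ≡ 1 (mod 4) is itself a sum of two squares; find a² by testing p − a² for a perfect square:
  29: 29 − 1² = 28, 29 − 2² = 25 = 5² ⇒ 29 = 2² + 5².
  109: 109 − 1² = 108, 109 − 2² = 105, 109 − 3² = 100 = 10² ⇒ 109 = 3² + 10².
  Combine using the Brahmagupta–Fibonacci identity (a² + b²)(c² + d²) = (ac − bd)² + (ad + bc)² = (ac + bd)² + (ad − bc)²:
  29 · 109 = 3161: from (2² + 5²)(3² + 10²), take (2·3 − 5·10, 2·10 + 5·3) = (6 − 50, 20 + 15) = (-44, 35); dropping signs (only squares matter) gives (44, 35); check 44² + 35² = 1936 + 1225 = 3161 ✓.
Step 4: Order so x ≤ y and verify: 35² + 44² = 1225 + 1936 = 3161 = n. ✓

n = 3161 = 35² + 44² (one valid representation with x ≤ y).


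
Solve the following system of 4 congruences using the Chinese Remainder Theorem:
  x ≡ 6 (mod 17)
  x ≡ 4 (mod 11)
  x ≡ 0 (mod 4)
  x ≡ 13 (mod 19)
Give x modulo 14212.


Product of moduli M = 17 · 11 · 4 · 19 = 14212.
Merge one congruence at a time:
  Start: x ≡ 6 (mod 17).
  Combine with x ≡ 4 (mod 11); new modulus lcm = 187.
    Write x = 6 + 17·t and substitute into x ≡ 4 (mod 11): 17·t ≡ 4 − 6 = -2 (mod 11).
    Reduce coefficients mod 11: 6·t ≡ 9 (mod 11).
    The inverse of 6 mod 11 is 2 (since 6·2 = 12 = 1·11 + 1), so t ≡ 2·9 = 18 ≡ 7 (mod 11).
    Then x = 6 + 17·7 = 125, valid modulo lcm(17, 11) = 187: x ≡ 125 (mod 187).
  Combine with x ≡ 0 (mod 4); new modulus lcm = 748.
    Write x = 125 + 187·t and substitute into x ≡ 0 (mod 4): 187·t ≡ 0 − 125 = -125 (mod 4).
    Reduce coefficients mod 4: 3·t ≡ 3 (mod 4).
    The inverse of 3 mod 4 is 3 (since 3·3 = 9 = 2·4 + 1), so t ≡ 3·3 = 9 ≡ 1 (mod 4).
    Then x = 125 + 187·1 = 312, valid modulo lcm(187, 4) = 748: x ≡ 312 (mod 748).
  Combine with x ≡ 13 (mod 19); new modulus lcm = 14212.
    Write x = 312 + 748·t and substitute into x ≡ 13 (mod 19): 748·t ≡ 13 − 312 = -299 (mod 19).
    Reduce coefficients mod 19: 7·t ≡ 5 (mod 19).
    The inverse of 7 mod 19 is 11 (since 7·11 = 77 = 4·19 + 1), so t ≡ 11·5 = 55 ≡ 17 (mod 19).
    Then x = 312 + 748·17 = 13028, valid modulo lcm(748, 19) = 14212: x ≡ 13028 (mod 14212).
Verify against each original: 13028 mod 17 = 6, 13028 mod 11 = 4, 13028 mod 4 = 0, 13028 mod 19 = 13.

x ≡ 13028 (mod 14212).


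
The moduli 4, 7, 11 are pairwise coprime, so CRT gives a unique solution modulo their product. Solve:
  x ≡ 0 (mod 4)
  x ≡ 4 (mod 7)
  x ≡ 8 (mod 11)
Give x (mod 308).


Moduli 4, 7, 11 are pairwise coprime; by CRT there is a unique solution modulo M = 4 · 7 · 11 = 308.
Solve pairwise, accumulating the modulus:
  Start with x ≡ 0 (mod 4).
  Combine with x ≡ 4 (mod 7): since gcd(4, 7) = 1, we get a unique residue mod 28.
    Write x = 0 + 4·t and substitute into x ≡ 4 (mod 7): 4·t ≡ 4 − 0 = 4 (mod 7).
    The inverse of 4 mod 7 is 2 (since 4·2 = 8 = 1·7 + 1), so t ≡ 2·4 = 8 ≡ 1 (mod 7).
    Then x = 0 + 4·1 = 4, valid modulo lcm(4, 7) = 28: x ≡ 4 (mod 28).
  Combine with x ≡ 8 (mod 11): since gcd(28, 11) = 1, we get a unique residue mod 308.
    Write x = 4 + 28·t and substitute into x ≡ 8 (mod 11): 28·t ≡ 8 − 4 = 4 (mod 11).
    Reduce coefficients mod 11: 6·t ≡ 4 (mod 11).
    The inverse of 6 mod 11 is 2 (since 6·2 = 12 = 1·11 + 1), so t ≡ 2·4 = 8 ≡ 8 (mod 11).
    Then x = 4 + 28·8 = 228, valid modulo lcm(28, 11) = 308: x ≡ 228 (mod 308).
Verify: 228 mod 4 = 0 ✓, 228 mod 7 = 4 ✓, 228 mod 11 = 8 ✓.

x ≡ 228 (mod 308).


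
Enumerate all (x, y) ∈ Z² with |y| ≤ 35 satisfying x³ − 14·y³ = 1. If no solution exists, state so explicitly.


The equation is x³ - 14y³ = 1. For fixed y, x³ = 14·y³ + 1, so a solution requires the RHS to be a perfect cube.
Strategy: iterate y from -35 to 35, compute RHS = 14·y³ + 1, and check whether it is a (positive or negative) perfect cube.
Check small values of y:
  y = 0: RHS = 1 = (1)³ ⇒ x = 1 works.
  y = 1: RHS = 15 is not a perfect cube.
  y = -1: RHS = -13 is not a perfect cube.
  y = 2: RHS = 113 is not a perfect cube.
  y = -2: RHS = -111 is not a perfect cube.
  y = 3: RHS = 379 is not a perfect cube.
  y = -3: RHS = -377 is not a perfect cube.
Continuing the search up to |y| = 35 finds no further solutions beyond those listed.
Collected solutions: (1, 0).

Solutions (with |y| ≤ 35): (1, 0).


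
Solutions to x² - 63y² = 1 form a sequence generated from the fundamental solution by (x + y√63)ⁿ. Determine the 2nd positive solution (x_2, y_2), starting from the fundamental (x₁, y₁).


Step 1: Find the fundamental solution (x₁, y₁) of x² - 63y² = 1.
  Expand √63 as a continued fraction. a₀ = ⌊√63⌋ = 7; iterate m_{k+1} = d_k·a_k − m_k, d_{k+1} = (63 − m_{k+1}²)/d_k, a_{k+1} = ⌊(a₀ + m_{k+1})/d_{k+1}⌋ (starting m₀ = 0, d₀ = 1), with convergents p_k = a_k·p_{k-1} + p_{k-2}, q_k = a_k·q_{k-1} + q_{k-2} (p₋₁ = 1, q₋₁ = 0):
  k = 0: a₀ = 7; p₀/q₀ = 7/1; p₀² − 63·q₀² = 49 − 63 = -14.
  k = 1: m = 7, d = 14, a = ⌊(7 + 7)/14⌋ = 1; p/q = (1·7 + 1)/(1·1 + 0) = 8/1; p² − 63·q² = 64 − 63 = 1.
  The first convergent with p² − 63·q² = 1 gives the fundamental solution (x₁, y₁) = (8, 1).
Step 2: Apply the recurrence (x_{n+1}, y_{n+1}) = (x₁x_n + 63y₁y_n, x₁y_n + y₁x_n) repeatedly.
  From (x_1, y_1) = (8, 1): x_2 = 8·8 + 63·1·1 = 127; y_2 = 8·1 + 1·8 = 16.
Step 3: Verify x_2² - 63·y_2² = 16129 - 16128 = 1 (should be 1). ✓

(x_1, y_1) = (8, 1); (x_2, y_2) = (127, 16).


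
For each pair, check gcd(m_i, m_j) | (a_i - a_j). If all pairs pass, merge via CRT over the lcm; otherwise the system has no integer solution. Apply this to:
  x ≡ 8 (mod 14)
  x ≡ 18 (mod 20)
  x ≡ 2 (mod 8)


Moduli 14, 20, 8 are not pairwise coprime, so CRT works modulo lcm(m_i) when all pairwise compatibility conditions hold.
Pairwise compatibility: gcd(m_i, m_j) must divide a_i - a_j for every pair.
Merge one congruence at a time:
  Start: x ≡ 8 (mod 14).
  Combine with x ≡ 18 (mod 20): gcd(14, 20) = 2; 18 - 8 = 10, which IS divisible by 2, so compatible.
    Write x = 8 + 14·t and substitute into x ≡ 18 (mod 20): 14·t ≡ 18 − 8 = 10 (mod 20).
    Divide the congruence (and modulus) by g = 2: 7·t ≡ 5 (mod 10).
    The inverse of 7 mod 10 is 3 (since 7·3 = 21 = 2·10 + 1), so t ≡ 3·5 = 15 ≡ 5 (mod 10).
    Then x = 8 + 14·5 = 78, valid modulo lcm(14, 20) = 140: x ≡ 78 (mod 140).
  Combine with x ≡ 2 (mod 8): gcd(140, 8) = 4; 2 - 78 = -76, which IS divisible by 4, so compatible.
    Write x = 78 + 140·t and substitute into x ≡ 2 (mod 8): 140·t ≡ 2 − 78 = -76 (mod 8).
    Divide the congruence (and modulus) by g = 4: 35·t ≡ -19 (mod 2).
    Reduce coefficients mod 2: 1·t ≡ 1 (mod 2).
    So t ≡ 1 (mod 2).
    Then x = 78 + 140·1 = 218, valid modulo lcm(140, 8) = 280: x ≡ 218 (mod 280).
Verify: 218 mod 14 = 8, 218 mod 20 = 18, 218 mod 8 = 2.

x ≡ 218 (mod 280).


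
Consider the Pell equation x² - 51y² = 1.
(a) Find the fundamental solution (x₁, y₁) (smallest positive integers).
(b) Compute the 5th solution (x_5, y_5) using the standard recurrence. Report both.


Step 1: Find the fundamental solution (x₁, y₁) of x² - 51y² = 1.
  Expand √51 as a continued fraction. a₀ = ⌊√51⌋ = 7; iterate m_{k+1} = d_k·a_k − m_k, d_{k+1} = (51 − m_{k+1}²)/d_k, a_{k+1} = ⌊(a₀ + m_{k+1})/d_{k+1}⌋ (starting m₀ = 0, d₀ = 1), with convergents p_k = a_k·p_{k-1} + p_{k-2}, q_k = a_k·q_{k-1} + q_{k-2} (p₋₁ = 1, q₋₁ = 0):
  k = 0: a₀ = 7; p₀/q₀ = 7/1; p₀² − 51·q₀² = 49 − 51 = -2.
  k = 1: m = 7, d = 2, a = ⌊(7 + 7)/2⌋ = 7; p/q = (7·7 + 1)/(7·1 + 0) = 50/7; p² − 51·q² = 2500 − 2499 = 1.
  The first convergent with p² − 51·q² = 1 gives the fundamental solution (x₁, y₁) = (50, 7).
Step 2: Apply the recurrence (x_{n+1}, y_{n+1}) = (x₁x_n + 51y₁y_n, x₁y_n + y₁x_n) repeatedly.
  From (x_1, y_1) = (50, 7): x_2 = 50·50 + 51·7·7 = 4999; y_2 = 50·7 + 7·50 = 700.
  From (x_2, y_2) = (4999, 700): x_3 = 50·4999 + 51·7·700 = 499850; y_3 = 50·700 + 7·4999 = 69993.
  From (x_3, y_3) = (499850, 69993): x_4 = 50·499850 + 51·7·69993 = 49980001; y_4 = 50·69993 + 7·499850 = 6998600.
  From (x_4, y_4) = (49980001, 6998600): x_5 = 50·49980001 + 51·7·6998600 = 4997500250; y_5 = 50·6998600 + 7·49980001 = 699790007.
Step 3: Verify x_5² - 51·y_5² = 24975008748750062500 - 24975008748750062499 = 1 (should be 1). ✓

(x_1, y_1) = (50, 7); (x_5, y_5) = (4997500250, 699790007).


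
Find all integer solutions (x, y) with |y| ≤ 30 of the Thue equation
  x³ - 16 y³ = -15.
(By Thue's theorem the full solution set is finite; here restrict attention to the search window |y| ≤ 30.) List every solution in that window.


The equation is x³ - 16y³ = -15. For fixed y, x³ = 16·y³ − 15, so a solution requires the RHS to be a perfect cube.
Strategy: iterate y from -30 to 30, compute RHS = 16·y³ − 15, and check whether it is a (positive or negative) perfect cube.
Check small values of y:
  y = 0: RHS = -15 is not a perfect cube.
  y = 1: RHS = 1 = (1)³ ⇒ x = 1 works.
  y = -1: RHS = -31 is not a perfect cube.
  y = 2: RHS = 113 is not a perfect cube.
  y = -2: RHS = -143 is not a perfect cube.
  y = 3: RHS = 417 is not a perfect cube.
  y = -3: RHS = -447 is not a perfect cube.
Continuing the search up to |y| = 30 finds no further solutions beyond those listed.
Collected solutions: (1, 1).

Solutions (with |y| ≤ 30): (1, 1).


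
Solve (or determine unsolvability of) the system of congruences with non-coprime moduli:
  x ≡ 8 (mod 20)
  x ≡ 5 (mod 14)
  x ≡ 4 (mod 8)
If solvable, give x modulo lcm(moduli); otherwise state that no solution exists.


Moduli 20, 14, 8 are not pairwise coprime, so CRT works modulo lcm(m_i) when all pairwise compatibility conditions hold.
Pairwise compatibility: gcd(m_i, m_j) must divide a_i - a_j for every pair.
Merge one congruence at a time:
  Start: x ≡ 8 (mod 20).
  Combine with x ≡ 5 (mod 14): gcd(20, 14) = 2, and 5 - 8 = -3 is NOT divisible by 2.
    ⇒ system is inconsistent (no integer solution).

No solution (the system is inconsistent).


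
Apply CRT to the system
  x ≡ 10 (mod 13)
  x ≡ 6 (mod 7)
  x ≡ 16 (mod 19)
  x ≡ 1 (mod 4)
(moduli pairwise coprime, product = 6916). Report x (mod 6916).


Product of moduli M = 13 · 7 · 19 · 4 = 6916.
Merge one congruence at a time:
  Start: x ≡ 10 (mod 13).
  Combine with x ≡ 6 (mod 7); new modulus lcm = 91.
    Write x = 10 + 13·t and substitute into x ≡ 6 (mod 7): 13·t ≡ 6 − 10 = -4 (mod 7).
    Reduce coefficients mod 7: 6·t ≡ 3 (mod 7).
    The inverse of 6 mod 7 is 6 (since 6·6 = 36 = 5·7 + 1), so t ≡ 6·3 = 18 ≡ 4 (mod 7).
    Then x = 10 + 13·4 = 62, valid modulo lcm(13, 7) = 91: x ≡ 62 (mod 91).
  Combine with x ≡ 16 (mod 19); new modulus lcm = 1729.
    Write x = 62 + 91·t and substitute into x ≡ 16 (mod 19): 91·t ≡ 16 − 62 = -46 (mod 19).
    Reduce coefficients mod 19: 15·t ≡ 11 (mod 19).
    The inverse of 15 mod 19 is 14 (since 15·14 = 210 = 11·19 + 1), so t ≡ 14·11 = 154 ≡ 2 (mod 19).
    Then x = 62 + 91·2 = 244, valid modulo lcm(91, 19) = 1729: x ≡ 244 (mod 1729).
  Combine with x ≡ 1 (mod 4); new modulus lcm = 6916.
    Write x = 244 + 1729·t and substitute into x ≡ 1 (mod 4): 1729·t ≡ 1 − 244 = -243 (mod 4).
    Reduce coefficients mod 4: 1·t ≡ 1 (mod 4).
    So t ≡ 1 (mod 4).
    Then x = 244 + 1729·1 = 1973, valid modulo lcm(1729, 4) = 6916: x ≡ 1973 (mod 6916).
Verify against each original: 1973 mod 13 = 10, 1973 mod 7 = 6, 1973 mod 19 = 16, 1973 mod 4 = 1.

x ≡ 1973 (mod 6916).


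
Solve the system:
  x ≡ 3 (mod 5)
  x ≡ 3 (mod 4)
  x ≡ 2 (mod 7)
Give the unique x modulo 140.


Moduli 5, 4, 7 are pairwise coprime; by CRT there is a unique solution modulo M = 5 · 4 · 7 = 140.
Solve pairwise, accumulating the modulus:
  Start with x ≡ 3 (mod 5).
  Combine with x ≡ 3 (mod 4): since gcd(5, 4) = 1, we get a unique residue mod 20.
    Write x = 3 + 5·t and substitute into x ≡ 3 (mod 4): 5·t ≡ 3 − 3 = 0 (mod 4).
    Reduce coefficients mod 4: 1·t ≡ 0 (mod 4).
    So t ≡ 0 (mod 4).
    Then x = 3 + 5·0 = 3, valid modulo lcm(5, 4) = 20: x ≡ 3 (mod 20).
  Combine with x ≡ 2 (mod 7): since gcd(20, 7) = 1, we get a unique residue mod 140.
    Write x = 3 + 20·t and substitute into x ≡ 2 (mod 7): 20·t ≡ 2 − 3 = -1 (mod 7).
    Reduce coefficients mod 7: 6·t ≡ 6 (mod 7).
    The inverse of 6 mod 7 is 6 (since 6·6 = 36 = 5·7 + 1), so t ≡ 6·6 = 36 ≡ 1 (mod 7).
    Then x = 3 + 20·1 = 23, valid modulo lcm(20, 7) = 140: x ≡ 23 (mod 140).
Verify: 23 mod 5 = 3 ✓, 23 mod 4 = 3 ✓, 23 mod 7 = 2 ✓.

x ≡ 23 (mod 140).


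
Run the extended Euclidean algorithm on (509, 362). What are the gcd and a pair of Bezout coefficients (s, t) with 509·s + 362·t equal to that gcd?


Euclidean algorithm on (509, 362) — divide until remainder is 0:
  509 = 1 · 362 + 147
  362 = 2 · 147 + 68
  147 = 2 · 68 + 11
  68 = 6 · 11 + 2
  11 = 5 · 2 + 1
  2 = 2 · 1 + 0
gcd(509, 362) = 1.
Track Bezout coefficients alongside the remainders: start with r₀ = 509 = a·1 + b·0 (s = 1, t = 0) and r₁ = 362 = a·0 + b·1 (s = 0, t = 1); each new remainder r_{k+1} = r_{k-1} − q_k·r_k inherits s_{k+1} = s_{k-1} − q_k·s_k, t_{k+1} = t_{k-1} − q_k·t_k, so r_k = a·s_k + b·t_k at every step:
  q = 1: r = 147, s = 1 − 1·0 = 1, t = 0 − 1·1 = -1  (check: 509·1 + 362·(-1) = 147)
  q = 2: r = 68, s = 0 − 2·1 = -2, t = 1 − 2·(-1) = 3  (check: 509·(-2) + 362·3 = 68)
  q = 2: r = 11, s = 1 − 2·(-2) = 5, t = -1 − 2·3 = -7  (check: 509·5 + 362·(-7) = 11)
  q = 6: r = 2, s = -2 − 6·5 = -32, t = 3 − 6·(-7) = 45  (check: 509·(-32) + 362·45 = 2)
  q = 5: r = 1, s = 5 − 5·(-32) = 165, t = -7 − 5·45 = -232  (check: 509·165 + 362·(-232) = 1)
The row with r = 1 (the gcd) gives the Bezout coefficients s = 165, t = -232.
Result: 509 · (165) + 362 · (-232) = 1.

gcd(509, 362) = 1; s = 165, t = -232 (check: 509·165 + 362·(-232) = 1).


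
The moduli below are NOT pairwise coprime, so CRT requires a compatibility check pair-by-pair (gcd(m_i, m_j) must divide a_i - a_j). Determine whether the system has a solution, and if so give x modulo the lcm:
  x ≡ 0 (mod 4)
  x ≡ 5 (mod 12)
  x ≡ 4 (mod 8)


Moduli 4, 12, 8 are not pairwise coprime, so CRT works modulo lcm(m_i) when all pairwise compatibility conditions hold.
Pairwise compatibility: gcd(m_i, m_j) must divide a_i - a_j for every pair.
Merge one congruence at a time:
  Start: x ≡ 0 (mod 4).
  Combine with x ≡ 5 (mod 12): gcd(4, 12) = 4, and 5 - 0 = 5 is NOT divisible by 4.
    ⇒ system is inconsistent (no integer solution).

No solution (the system is inconsistent).


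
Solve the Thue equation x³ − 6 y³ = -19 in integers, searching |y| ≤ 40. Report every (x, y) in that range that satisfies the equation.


The equation is x³ - 6y³ = -19. For fixed y, x³ = 6·y³ − 19, so a solution requires the RHS to be a perfect cube.
Strategy: iterate y from -40 to 40, compute RHS = 6·y³ − 19, and check whether it is a (positive or negative) perfect cube.
Check small values of y:
  y = 0: RHS = -19 is not a perfect cube.
  y = 1: RHS = -13 is not a perfect cube.
  y = -1: RHS = -25 is not a perfect cube.
  y = 2: RHS = 29 is not a perfect cube.
  y = -2: RHS = -67 is not a perfect cube.
  y = 3: RHS = 143 is not a perfect cube.
  y = -3: RHS = -181 is not a perfect cube.
Continuing the search up to |y| = 40 finds no solutions either.
No (x, y) in the scanned range satisfies the equation.

No integer solutions with |y| ≤ 40.


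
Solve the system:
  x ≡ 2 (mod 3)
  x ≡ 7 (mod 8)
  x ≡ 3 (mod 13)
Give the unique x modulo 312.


Moduli 3, 8, 13 are pairwise coprime; by CRT there is a unique solution modulo M = 3 · 8 · 13 = 312.
Solve pairwise, accumulating the modulus:
  Start with x ≡ 2 (mod 3).
  Combine with x ≡ 7 (mod 8): since gcd(3, 8) = 1, we get a unique residue mod 24.
    Write x = 2 + 3·t and substitute into x ≡ 7 (mod 8): 3·t ≡ 7 − 2 = 5 (mod 8).
    The inverse of 3 mod 8 is 3 (since 3·3 = 9 = 1·8 + 1), so t ≡ 3·5 = 15 ≡ 7 (mod 8).
    Then x = 2 + 3·7 = 23, valid modulo lcm(3, 8) = 24: x ≡ 23 (mod 24).
  Combine with x ≡ 3 (mod 13): since gcd(24, 13) = 1, we get a unique residue mod 312.
    Write x = 23 + 24·t and substitute into x ≡ 3 (mod 13): 24·t ≡ 3 − 23 = -20 (mod 13).
    Reduce coefficients mod 13: 11·t ≡ 6 (mod 13).
    The inverse of 11 mod 13 is 6 (since 11·6 = 66 = 5·13 + 1), so t ≡ 6·6 = 36 ≡ 10 (mod 13).
    Then x = 23 + 24·10 = 263, valid modulo lcm(24, 13) = 312: x ≡ 263 (mod 312).
Verify: 263 mod 3 = 2 ✓, 263 mod 8 = 7 ✓, 263 mod 13 = 3 ✓.

x ≡ 263 (mod 312).


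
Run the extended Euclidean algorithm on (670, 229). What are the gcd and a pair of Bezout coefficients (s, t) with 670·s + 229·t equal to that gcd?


Euclidean algorithm on (670, 229) — divide until remainder is 0:
  670 = 2 · 229 + 212
  229 = 1 · 212 + 17
  212 = 12 · 17 + 8
  17 = 2 · 8 + 1
  8 = 8 · 1 + 0
gcd(670, 229) = 1.
Track Bezout coefficients alongside the remainders: start with r₀ = 670 = a·1 + b·0 (s = 1, t = 0) and r₁ = 229 = a·0 + b·1 (s = 0, t = 1); each new remainder r_{k+1} = r_{k-1} − q_k·r_k inherits s_{k+1} = s_{k-1} − q_k·s_k, t_{k+1} = t_{k-1} − q_k·t_k, so r_k = a·s_k + b·t_k at every step:
  q = 2: r = 212, s = 1 − 2·0 = 1, t = 0 − 2·1 = -2  (check: 670·1 + 229·(-2) = 212)
  q = 1: r = 17, s = 0 − 1·1 = -1, t = 1 − 1·(-2) = 3  (check: 670·(-1) + 229·3 = 17)
  q = 12: r = 8, s = 1 − 12·(-1) = 13, t = -2 − 12·3 = -38  (check: 670·13 + 229·(-38) = 8)
  q = 2: r = 1, s = -1 − 2·13 = -27, t = 3 − 2·(-38) = 79  (check: 670·(-27) + 229·79 = 1)
The row with r = 1 (the gcd) gives the Bezout coefficients s = -27, t = 79.
Result: 670 · (-27) + 229 · (79) = 1.

gcd(670, 229) = 1; s = -27, t = 79 (check: 670·(-27) + 229·79 = 1).


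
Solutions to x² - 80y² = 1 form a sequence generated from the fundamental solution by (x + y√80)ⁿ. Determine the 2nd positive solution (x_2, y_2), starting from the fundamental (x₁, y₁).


Step 1: Find the fundamental solution (x₁, y₁) of x² - 80y² = 1.
  Expand √80 as a continued fraction. a₀ = ⌊√80⌋ = 8; iterate m_{k+1} = d_k·a_k − m_k, d_{k+1} = (80 − m_{k+1}²)/d_k, a_{k+1} = ⌊(a₀ + m_{k+1})/d_{k+1}⌋ (starting m₀ = 0, d₀ = 1), with convergents p_k = a_k·p_{k-1} + p_{k-2}, q_k = a_k·q_{k-1} + q_{k-2} (p₋₁ = 1, q₋₁ = 0):
  k = 0: a₀ = 8; p₀/q₀ = 8/1; p₀² − 80·q₀² = 64 − 80 = -16.
  k = 1: m = 8, d = 16, a = ⌊(8 + 8)/16⌋ = 1; p/q = (1·8 + 1)/(1·1 + 0) = 9/1; p² − 80·q² = 81 − 80 = 1.
  The first convergent with p² − 80·q² = 1 gives the fundamental solution (x₁, y₁) = (9, 1).
Step 2: Apply the recurrence (x_{n+1}, y_{n+1}) = (x₁x_n + 80y₁y_n, x₁y_n + y₁x_n) repeatedly.
  From (x_1, y_1) = (9, 1): x_2 = 9·9 + 80·1·1 = 161; y_2 = 9·1 + 1·9 = 18.
Step 3: Verify x_2² - 80·y_2² = 25921 - 25920 = 1 (should be 1). ✓

(x_1, y_1) = (9, 1); (x_2, y_2) = (161, 18).


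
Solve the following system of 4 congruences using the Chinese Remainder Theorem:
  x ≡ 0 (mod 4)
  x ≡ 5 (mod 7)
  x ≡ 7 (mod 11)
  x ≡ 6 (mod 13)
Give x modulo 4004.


Product of moduli M = 4 · 7 · 11 · 13 = 4004.
Merge one congruence at a time:
  Start: x ≡ 0 (mod 4).
  Combine with x ≡ 5 (mod 7); new modulus lcm = 28.
    Write x = 0 + 4·t and substitute into x ≡ 5 (mod 7): 4·t ≡ 5 − 0 = 5 (mod 7).
    The inverse of 4 mod 7 is 2 (since 4·2 = 8 = 1·7 + 1), so t ≡ 2·5 = 10 ≡ 3 (mod 7).
    Then x = 0 + 4·3 = 12, valid modulo lcm(4, 7) = 28: x ≡ 12 (mod 28).
  Combine with x ≡ 7 (mod 11); new modulus lcm = 308.
    Write x = 12 + 28·t and substitute into x ≡ 7 (mod 11): 28·t ≡ 7 − 12 = -5 (mod 11).
    Reduce coefficients mod 11: 6·t ≡ 6 (mod 11).
    The inverse of 6 mod 11 is 2 (since 6·2 = 12 = 1·11 + 1), so t ≡ 2·6 = 12 ≡ 1 (mod 11).
    Then x = 12 + 28·1 = 40, valid modulo lcm(28, 11) = 308: x ≡ 40 (mod 308).
  Combine with x ≡ 6 (mod 13); new modulus lcm = 4004.
    Write x = 40 + 308·t and substitute into x ≡ 6 (mod 13): 308·t ≡ 6 − 40 = -34 (mod 13).
    Reduce coefficients mod 13: 9·t ≡ 5 (mod 13).
    The inverse of 9 mod 13 is 3 (since 9·3 = 27 = 2·13 + 1), so t ≡ 3·5 = 15 ≡ 2 (mod 13).
    Then x = 40 + 308·2 = 656, valid modulo lcm(308, 13) = 4004: x ≡ 656 (mod 4004).
Verify against each original: 656 mod 4 = 0, 656 mod 7 = 5, 656 mod 11 = 7, 656 mod 13 = 6.

x ≡ 656 (mod 4004).


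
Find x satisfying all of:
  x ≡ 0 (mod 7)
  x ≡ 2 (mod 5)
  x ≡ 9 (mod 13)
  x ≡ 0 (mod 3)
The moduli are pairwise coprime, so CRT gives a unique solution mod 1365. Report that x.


Product of moduli M = 7 · 5 · 13 · 3 = 1365.
Merge one congruence at a time:
  Start: x ≡ 0 (mod 7).
  Combine with x ≡ 2 (mod 5); new modulus lcm = 35.
    Write x = 0 + 7·t and substitute into x ≡ 2 (mod 5): 7·t ≡ 2 − 0 = 2 (mod 5).
    Reduce coefficients mod 5: 2·t ≡ 2 (mod 5).
    The inverse of 2 mod 5 is 3 (since 2·3 = 6 = 1·5 + 1), so t ≡ 3·2 = 6 ≡ 1 (mod 5).
    Then x = 0 + 7·1 = 7, valid modulo lcm(7, 5) = 35: x ≡ 7 (mod 35).
  Combine with x ≡ 9 (mod 13); new modulus lcm = 455.
    Write x = 7 + 35·t and substitute into x ≡ 9 (mod 13): 35·t ≡ 9 − 7 = 2 (mod 13).
    Reduce coefficients mod 13: 9·t ≡ 2 (mod 13).
    The inverse of 9 mod 13 is 3 (since 9·3 = 27 = 2·13 + 1), so t ≡ 3·2 = 6 ≡ 6 (mod 13).
    Then x = 7 + 35·6 = 217, valid modulo lcm(35, 13) = 455: x ≡ 217 (mod 455).
  Combine with x ≡ 0 (mod 3); new modulus lcm = 1365.
    Write x = 217 + 455·t and substitute into x ≡ 0 (mod 3): 455·t ≡ 0 − 217 = -217 (mod 3).
    Reduce coefficients mod 3: 2·t ≡ 2 (mod 3).
    The inverse of 2 mod 3 is 2 (since 2·2 = 4 = 1·3 + 1), so t ≡ 2·2 = 4 ≡ 1 (mod 3).
    Then x = 217 + 455·1 = 672, valid modulo lcm(455, 3) = 1365: x ≡ 672 (mod 1365).
Verify against each original: 672 mod 7 = 0, 672 mod 5 = 2, 672 mod 13 = 9, 672 mod 3 = 0.

x ≡ 672 (mod 1365).


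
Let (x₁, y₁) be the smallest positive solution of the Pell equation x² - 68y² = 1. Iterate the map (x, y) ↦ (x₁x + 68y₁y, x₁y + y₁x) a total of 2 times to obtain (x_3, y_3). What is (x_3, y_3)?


Step 1: Find the fundamental solution (x₁, y₁) of x² - 68y² = 1.
  Expand √68 as a continued fraction. a₀ = ⌊√68⌋ = 8; iterate m_{k+1} = d_k·a_k − m_k, d_{k+1} = (68 − m_{k+1}²)/d_k, a_{k+1} = ⌊(a₀ + m_{k+1})/d_{k+1}⌋ (starting m₀ = 0, d₀ = 1), with convergents p_k = a_k·p_{k-1} + p_{k-2}, q_k = a_k·q_{k-1} + q_{k-2} (p₋₁ = 1, q₋₁ = 0):
  k = 0: a₀ = 8; p₀/q₀ = 8/1; p₀² − 68·q₀² = 64 − 68 = -4.
  k = 1: m = 8, d = 4, a = ⌊(8 + 8)/4⌋ = 4; p/q = (4·8 + 1)/(4·1 + 0) = 33/4; p² − 68·q² = 1089 − 1088 = 1.
  The first convergent with p² − 68·q² = 1 gives the fundamental solution (x₁, y₁) = (33, 4).
Step 2: Apply the recurrence (x_{n+1}, y_{n+1}) = (x₁x_n + 68y₁y_n, x₁y_n + y₁x_n) repeatedly.
  From (x_1, y_1) = (33, 4): x_2 = 33·33 + 68·4·4 = 2177; y_2 = 33·4 + 4·33 = 264.
  From (x_2, y_2) = (2177, 264): x_3 = 33·2177 + 68·4·264 = 143649; y_3 = 33·264 + 4·2177 = 17420.
Step 3: Verify x_3² - 68·y_3² = 20635035201 - 20635035200 = 1 (should be 1). ✓

(x_1, y_1) = (33, 4); (x_3, y_3) = (143649, 17420).


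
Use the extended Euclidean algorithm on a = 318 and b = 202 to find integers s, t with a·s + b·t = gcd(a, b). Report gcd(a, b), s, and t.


Euclidean algorithm on (318, 202) — divide until remainder is 0:
  318 = 1 · 202 + 116
  202 = 1 · 116 + 86
  116 = 1 · 86 + 30
  86 = 2 · 30 + 26
  30 = 1 · 26 + 4
  26 = 6 · 4 + 2
  4 = 2 · 2 + 0
gcd(318, 202) = 2.
Track Bezout coefficients alongside the remainders: start with r₀ = 318 = a·1 + b·0 (s = 1, t = 0) and r₁ = 202 = a·0 + b·1 (s = 0, t = 1); each new remainder r_{k+1} = r_{k-1} − q_k·r_k inherits s_{k+1} = s_{k-1} − q_k·s_k, t_{k+1} = t_{k-1} − q_k·t_k, so r_k = a·s_k + b·t_k at every step:
  q = 1: r = 116, s = 1 − 1·0 = 1, t = 0 − 1·1 = -1  (check: 318·1 + 202·(-1) = 116)
  q = 1: r = 86, s = 0 − 1·1 = -1, t = 1 − 1·(-1) = 2  (check: 318·(-1) + 202·2 = 86)
  q = 1: r = 30, s = 1 − 1·(-1) = 2, t = -1 − 1·2 = -3  (check: 318·2 + 202·(-3) = 30)
  q = 2: r = 26, s = -1 − 2·2 = -5, t = 2 − 2·(-3) = 8  (check: 318·(-5) + 202·8 = 26)
  q = 1: r = 4, s = 2 − 1·(-5) = 7, t = -3 − 1·8 = -11  (check: 318·7 + 202·(-11) = 4)
  q = 6: r = 2, s = -5 − 6·7 = -47, t = 8 − 6·(-11) = 74  (check: 318·(-47) + 202·74 = 2)
The row with r = 2 (the gcd) gives the Bezout coefficients s = -47, t = 74.
Result: 318 · (-47) + 202 · (74) = 2.

gcd(318, 202) = 2; s = -47, t = 74 (check: 318·(-47) + 202·74 = 2).


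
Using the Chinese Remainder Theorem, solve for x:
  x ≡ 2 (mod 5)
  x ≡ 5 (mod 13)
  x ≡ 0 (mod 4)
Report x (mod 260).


Moduli 5, 13, 4 are pairwise coprime; by CRT there is a unique solution modulo M = 5 · 13 · 4 = 260.
Solve pairwise, accumulating the modulus:
  Start with x ≡ 2 (mod 5).
  Combine with x ≡ 5 (mod 13): since gcd(5, 13) = 1, we get a unique residue mod 65.
    Write x = 2 + 5·t and substitute into x ≡ 5 (mod 13): 5·t ≡ 5 − 2 = 3 (mod 13).
    The inverse of 5 mod 13 is 8 (since 5·8 = 40 = 3·13 + 1), so t ≡ 8·3 = 24 ≡ 11 (mod 13).
    Then x = 2 + 5·11 = 57, valid modulo lcm(5, 13) = 65: x ≡ 57 (mod 65).
  Combine with x ≡ 0 (mod 4): since gcd(65, 4) = 1, we get a unique residue mod 260.
    Write x = 57 + 65·t and substitute into x ≡ 0 (mod 4): 65·t ≡ 0 − 57 = -57 (mod 4).
    Reduce coefficients mod 4: 1·t ≡ 3 (mod 4).
    So t ≡ 3 (mod 4).
    Then x = 57 + 65·3 = 252, valid modulo lcm(65, 4) = 260: x ≡ 252 (mod 260).
Verify: 252 mod 5 = 2 ✓, 252 mod 13 = 5 ✓, 252 mod 4 = 0 ✓.

x ≡ 252 (mod 260).


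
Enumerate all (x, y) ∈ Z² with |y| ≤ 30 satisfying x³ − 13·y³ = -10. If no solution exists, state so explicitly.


The equation is x³ - 13y³ = -10. For fixed y, x³ = 13·y³ − 10, so a solution requires the RHS to be a perfect cube.
Strategy: iterate y from -30 to 30, compute RHS = 13·y³ − 10, and check whether it is a (positive or negative) perfect cube.
Check small values of y:
  y = 0: RHS = -10 is not a perfect cube.
  y = 1: RHS = 3 is not a perfect cube.
  y = -1: RHS = -23 is not a perfect cube.
  y = 2: RHS = 94 is not a perfect cube.
  y = -2: RHS = -114 is not a perfect cube.
  y = 3: RHS = 341 is not a perfect cube.
  y = -3: RHS = -361 is not a perfect cube.
Continuing the search up to |y| = 30 finds no solutions either.
No (x, y) in the scanned range satisfies the equation.

No integer solutions with |y| ≤ 30.


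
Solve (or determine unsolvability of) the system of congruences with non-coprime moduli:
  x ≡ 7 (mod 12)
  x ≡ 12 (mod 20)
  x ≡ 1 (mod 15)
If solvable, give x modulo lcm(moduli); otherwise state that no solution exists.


Moduli 12, 20, 15 are not pairwise coprime, so CRT works modulo lcm(m_i) when all pairwise compatibility conditions hold.
Pairwise compatibility: gcd(m_i, m_j) must divide a_i - a_j for every pair.
Merge one congruence at a time:
  Start: x ≡ 7 (mod 12).
  Combine with x ≡ 12 (mod 20): gcd(12, 20) = 4, and 12 - 7 = 5 is NOT divisible by 4.
    ⇒ system is inconsistent (no integer solution).

No solution (the system is inconsistent).


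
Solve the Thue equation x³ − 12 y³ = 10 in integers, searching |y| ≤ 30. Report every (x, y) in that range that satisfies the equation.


The equation is x³ - 12y³ = 10. For fixed y, x³ = 12·y³ + 10, so a solution requires the RHS to be a perfect cube.
Strategy: iterate y from -30 to 30, compute RHS = 12·y³ + 10, and check whether it is a (positive or negative) perfect cube.
Check small values of y:
  y = 0: RHS = 10 is not a perfect cube.
  y = 1: RHS = 22 is not a perfect cube.
  y = -1: RHS = -2 is not a perfect cube.
  y = 2: RHS = 106 is not a perfect cube.
  y = -2: RHS = -86 is not a perfect cube.
  y = 3: RHS = 334 is not a perfect cube.
  y = -3: RHS = -314 is not a perfect cube.
Continuing the search up to |y| = 30 finds no solutions either.
No (x, y) in the scanned range satisfies the equation.

No integer solutions with |y| ≤ 30.


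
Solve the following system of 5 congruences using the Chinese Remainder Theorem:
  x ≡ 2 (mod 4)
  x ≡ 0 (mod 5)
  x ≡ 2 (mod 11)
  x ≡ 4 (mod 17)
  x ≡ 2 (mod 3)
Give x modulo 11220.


Product of moduli M = 4 · 5 · 11 · 17 · 3 = 11220.
Merge one congruence at a time:
  Start: x ≡ 2 (mod 4).
  Combine with x ≡ 0 (mod 5); new modulus lcm = 20.
    Write x = 2 + 4·t and substitute into x ≡ 0 (mod 5): 4·t ≡ 0 − 2 = -2 (mod 5).
    Reduce coefficients mod 5: 4·t ≡ 3 (mod 5).
    The inverse of 4 mod 5 is 4 (since 4·4 = 16 = 3·5 + 1), so t ≡ 4·3 = 12 ≡ 2 (mod 5).
    Then x = 2 + 4·2 = 10, valid modulo lcm(4, 5) = 20: x ≡ 10 (mod 20).
  Combine with x ≡ 2 (mod 11); new modulus lcm = 220.
    Write x = 10 + 20·t and substitute into x ≡ 2 (mod 11): 20·t ≡ 2 − 10 = -8 (mod 11).
    Reduce coefficients mod 11: 9·t ≡ 3 (mod 11).
    The inverse of 9 mod 11 is 5 (since 9·5 = 45 = 4·11 + 1), so t ≡ 5·3 = 15 ≡ 4 (mod 11).
    Then x = 10 + 20·4 = 90, valid modulo lcm(20, 11) = 220: x ≡ 90 (mod 220).
  Combine with x ≡ 4 (mod 17); new modulus lcm = 3740.
    Write x = 90 + 220·t and substitute into x ≡ 4 (mod 17): 220·t ≡ 4 − 90 = -86 (mod 17).
    Reduce coefficients mod 17: 16·t ≡ 16 (mod 17).
    The inverse of 16 mod 17 is 16 (since 16·16 = 256 = 15·17 + 1), so t ≡ 16·16 = 256 ≡ 1 (mod 17).
    Then x = 90 + 220·1 = 310, valid modulo lcm(220, 17) = 3740: x ≡ 310 (mod 3740).
  Combine with x ≡ 2 (mod 3); new modulus lcm = 11220.
    Write x = 310 + 3740·t and substitute into x ≡ 2 (mod 3): 3740·t ≡ 2 − 310 = -308 (mod 3).
    Reduce coefficients mod 3: 2·t ≡ 1 (mod 3).
    The inverse of 2 mod 3 is 2 (since 2·2 = 4 = 1·3 + 1), so t ≡ 2·1 = 2 ≡ 2 (mod 3).
    Then x = 310 + 3740·2 = 7790, valid modulo lcm(3740, 3) = 11220: x ≡ 7790 (mod 11220).
Verify against each original: 7790 mod 4 = 2, 7790 mod 5 = 0, 7790 mod 11 = 2, 7790 mod 17 = 4, 7790 mod 3 = 2.

x ≡ 7790 (mod 11220).
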